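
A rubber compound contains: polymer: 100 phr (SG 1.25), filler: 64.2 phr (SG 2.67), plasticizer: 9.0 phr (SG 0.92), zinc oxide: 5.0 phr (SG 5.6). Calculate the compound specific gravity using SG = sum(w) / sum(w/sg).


Sum of weights = 178.2
Volume contributions:
  polymer: 100/1.25 = 80.0000
  filler: 64.2/2.67 = 24.0449
  plasticizer: 9.0/0.92 = 9.7826
  zinc oxide: 5.0/5.6 = 0.8929
Sum of volumes = 114.7204
SG = 178.2 / 114.7204 = 1.553

SG = 1.553


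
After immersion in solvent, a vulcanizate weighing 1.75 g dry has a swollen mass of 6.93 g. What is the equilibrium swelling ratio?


Q = W_swollen / W_dry
Q = 6.93 / 1.75
Q = 3.96

Q = 3.96


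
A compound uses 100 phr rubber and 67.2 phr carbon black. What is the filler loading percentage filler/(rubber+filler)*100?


Filler % = filler / (rubber + filler) * 100
= 67.2 / (100 + 67.2) * 100
= 67.2 / 167.2 * 100
= 40.19%

40.19%


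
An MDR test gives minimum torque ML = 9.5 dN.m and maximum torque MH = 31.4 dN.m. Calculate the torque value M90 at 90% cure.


M90 = ML + 0.9 * (MH - ML)
M90 = 9.5 + 0.9 * (31.4 - 9.5)
M90 = 9.5 + 0.9 * 21.9
M90 = 29.21 dN.m

29.21 dN.m


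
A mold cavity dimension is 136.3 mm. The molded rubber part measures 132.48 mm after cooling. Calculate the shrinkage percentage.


Shrinkage = (mold - part) / mold * 100
= (136.3 - 132.48) / 136.3 * 100
= 3.82 / 136.3 * 100
= 2.8%

2.8%


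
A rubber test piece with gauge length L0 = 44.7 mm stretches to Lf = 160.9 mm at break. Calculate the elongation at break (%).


Elongation = (Lf - L0) / L0 * 100
= (160.9 - 44.7) / 44.7 * 100
= 116.2 / 44.7 * 100
= 260.0%

260.0%


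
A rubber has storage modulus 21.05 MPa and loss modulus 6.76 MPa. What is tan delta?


tan delta = E'' / E'
= 6.76 / 21.05
= 0.3211

tan delta = 0.3211


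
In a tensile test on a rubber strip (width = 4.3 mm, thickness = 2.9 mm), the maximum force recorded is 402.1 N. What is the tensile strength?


Area = width * thickness = 4.3 * 2.9 = 12.47 mm^2
TS = force / area = 402.1 / 12.47 = 32.25 MPa

32.25 MPa


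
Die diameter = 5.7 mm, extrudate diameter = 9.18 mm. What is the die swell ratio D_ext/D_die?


Die swell ratio = D_extrudate / D_die
= 9.18 / 5.7
= 1.611

Die swell = 1.611


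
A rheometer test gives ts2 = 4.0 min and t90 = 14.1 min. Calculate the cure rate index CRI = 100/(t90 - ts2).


CRI = 100 / (t90 - ts2)
= 100 / (14.1 - 4.0)
= 100 / 10.1
= 9.9 min^-1

9.9 min^-1


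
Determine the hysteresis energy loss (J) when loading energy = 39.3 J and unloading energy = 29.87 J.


Hysteresis loss = loading - unloading
= 39.3 - 29.87
= 9.43 J

9.43 J


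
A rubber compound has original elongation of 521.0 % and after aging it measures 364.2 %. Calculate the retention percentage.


Retention = aged / original * 100
= 364.2 / 521.0 * 100
= 69.9%

69.9%


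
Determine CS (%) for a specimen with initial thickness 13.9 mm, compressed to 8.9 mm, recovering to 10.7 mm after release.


CS = (t0 - recovered) / (t0 - ts) * 100
= (13.9 - 10.7) / (13.9 - 8.9) * 100
= 3.2 / 5.0 * 100
= 64.0%

64.0%


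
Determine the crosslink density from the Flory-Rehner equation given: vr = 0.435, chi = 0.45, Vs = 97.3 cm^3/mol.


ln(1 - vr) = ln(1 - 0.435) = -0.5709
Numerator = -((-0.5709) + 0.435 + 0.45 * 0.435^2) = 0.0508
Denominator = 97.3 * (0.435^(1/3) - 0.435/2) = 52.5613
nu = 0.0508 / 52.5613 = 9.6608e-04 mol/cm^3

9.6608e-04 mol/cm^3


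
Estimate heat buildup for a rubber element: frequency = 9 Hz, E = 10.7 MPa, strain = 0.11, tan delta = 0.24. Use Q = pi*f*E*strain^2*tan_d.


Q = pi * f * E * strain^2 * tan_d
= pi * 9 * 10.7 * 0.11^2 * 0.24
= pi * 9 * 10.7 * 0.0121 * 0.24
= 0.8786

Q = 0.8786


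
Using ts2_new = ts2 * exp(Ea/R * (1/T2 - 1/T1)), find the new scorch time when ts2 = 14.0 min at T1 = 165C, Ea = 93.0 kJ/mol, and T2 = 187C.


Convert temperatures: T1 = 165 + 273.15 = 438.15 K, T2 = 187 + 273.15 = 460.15 K
ts2_new = 14.0 * exp(93000 / 8.314 * (1/460.15 - 1/438.15))
1/T2 - 1/T1 = -1.0912e-04
ts2_new = 4.13 min

4.13 min


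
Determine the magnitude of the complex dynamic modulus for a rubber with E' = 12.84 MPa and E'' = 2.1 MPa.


|E*| = sqrt(E'^2 + E''^2)
= sqrt(12.84^2 + 2.1^2)
= sqrt(164.8656 + 4.4100)
= 13.011 MPa

13.011 MPa


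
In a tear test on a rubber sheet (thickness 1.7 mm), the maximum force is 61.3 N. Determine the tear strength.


Tear strength = force / thickness
= 61.3 / 1.7
= 36.06 N/mm

36.06 N/mm


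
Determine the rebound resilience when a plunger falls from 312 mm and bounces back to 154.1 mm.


Resilience = h_rebound / h_drop * 100
= 154.1 / 312 * 100
= 49.4%

49.4%


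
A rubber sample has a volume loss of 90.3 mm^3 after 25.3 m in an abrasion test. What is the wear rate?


Rate = volume_loss / distance
= 90.3 / 25.3
= 3.569 mm^3/m

3.569 mm^3/m


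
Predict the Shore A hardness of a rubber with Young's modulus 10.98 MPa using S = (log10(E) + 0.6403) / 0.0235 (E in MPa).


log10(E) = 0.0235*S - 0.6403  =>  S = (log10(E) + 0.6403) / 0.0235
log10(10.98) = 1.040602
S = (1.040602 + 0.6403) / 0.0235 = 1.680902 / 0.0235
S = 71.5

Shore A = 71.5


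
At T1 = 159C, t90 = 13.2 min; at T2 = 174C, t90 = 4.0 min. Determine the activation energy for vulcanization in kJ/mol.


T1 = 432.15 K, T2 = 447.15 K
1/T1 - 1/T2 = 7.7625e-05
ln(t1/t2) = ln(13.2/4.0) = 1.1939
Ea = 8.314 * 1.1939 / 7.7625e-05 = 127874.1143 J/mol
Ea = 127.87 kJ/mol

127.87 kJ/mol


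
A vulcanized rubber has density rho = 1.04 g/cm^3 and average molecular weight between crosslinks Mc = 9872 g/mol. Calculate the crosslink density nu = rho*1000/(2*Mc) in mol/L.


nu = rho * 1000 / (2 * Mc)
nu = 1.04 * 1000 / (2 * 9872)
nu = 1040.0 / 19744
nu = 0.0527 mol/L

0.0527 mol/L


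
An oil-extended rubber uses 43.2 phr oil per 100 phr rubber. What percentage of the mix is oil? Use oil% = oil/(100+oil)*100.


Oil % = oil / (100 + oil) * 100
= 43.2 / (100 + 43.2) * 100
= 43.2 / 143.2 * 100
= 30.17%

30.17%


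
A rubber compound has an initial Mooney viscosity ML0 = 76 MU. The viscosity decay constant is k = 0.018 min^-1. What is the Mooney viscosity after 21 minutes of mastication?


ML = ML0 * exp(-k * t)
ML = 76 * exp(-0.018 * 21)
ML = 76 * 0.6852
ML = 52.08 MU

52.08 MU


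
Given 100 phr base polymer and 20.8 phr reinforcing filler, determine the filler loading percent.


Filler % = filler / (rubber + filler) * 100
= 20.8 / (100 + 20.8) * 100
= 20.8 / 120.8 * 100
= 17.22%

17.22%


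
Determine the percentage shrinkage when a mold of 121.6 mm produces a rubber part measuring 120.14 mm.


Shrinkage = (mold - part) / mold * 100
= (121.6 - 120.14) / 121.6 * 100
= 1.46 / 121.6 * 100
= 1.2%

1.2%


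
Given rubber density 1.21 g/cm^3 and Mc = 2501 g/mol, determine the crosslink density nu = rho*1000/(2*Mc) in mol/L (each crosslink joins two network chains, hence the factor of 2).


nu = rho * 1000 / (2 * Mc)
nu = 1.21 * 1000 / (2 * 2501)
nu = 1210.0 / 5002
nu = 0.2419 mol/L

0.2419 mol/L


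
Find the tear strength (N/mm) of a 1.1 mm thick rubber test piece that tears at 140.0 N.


Tear strength = force / thickness
= 140.0 / 1.1
= 127.27 N/mm

127.27 N/mm


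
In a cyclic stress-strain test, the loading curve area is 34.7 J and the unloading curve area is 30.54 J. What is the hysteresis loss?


Hysteresis loss = loading - unloading
= 34.7 - 30.54
= 4.16 J

4.16 J


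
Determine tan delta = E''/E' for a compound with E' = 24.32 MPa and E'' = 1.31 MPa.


tan delta = E'' / E'
= 1.31 / 24.32
= 0.0539

tan delta = 0.0539


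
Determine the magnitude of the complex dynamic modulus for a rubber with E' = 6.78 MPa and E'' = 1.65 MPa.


|E*| = sqrt(E'^2 + E''^2)
= sqrt(6.78^2 + 1.65^2)
= sqrt(45.9684 + 2.7225)
= 6.978 MPa

6.978 MPa


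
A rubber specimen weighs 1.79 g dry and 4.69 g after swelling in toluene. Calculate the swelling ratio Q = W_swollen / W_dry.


Q = W_swollen / W_dry
Q = 4.69 / 1.79
Q = 2.62

Q = 2.62


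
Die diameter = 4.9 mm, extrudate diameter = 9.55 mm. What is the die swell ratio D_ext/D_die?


Die swell ratio = D_extrudate / D_die
= 9.55 / 4.9
= 1.949

Die swell = 1.949


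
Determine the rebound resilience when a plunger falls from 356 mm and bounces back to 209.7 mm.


Resilience = h_rebound / h_drop * 100
= 209.7 / 356 * 100
= 58.9%

58.9%


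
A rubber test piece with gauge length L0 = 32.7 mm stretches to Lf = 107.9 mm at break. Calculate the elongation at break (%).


Elongation = (Lf - L0) / L0 * 100
= (107.9 - 32.7) / 32.7 * 100
= 75.2 / 32.7 * 100
= 230.0%

230.0%


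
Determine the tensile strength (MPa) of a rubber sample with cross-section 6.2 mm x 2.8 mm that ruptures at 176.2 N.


Area = width * thickness = 6.2 * 2.8 = 17.36 mm^2
TS = force / area = 176.2 / 17.36 = 10.15 MPa

10.15 MPa


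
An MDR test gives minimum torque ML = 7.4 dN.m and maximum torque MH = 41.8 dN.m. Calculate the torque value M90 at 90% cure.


M90 = ML + 0.9 * (MH - ML)
M90 = 7.4 + 0.9 * (41.8 - 7.4)
M90 = 7.4 + 0.9 * 34.4
M90 = 38.36 dN.m

38.36 dN.m


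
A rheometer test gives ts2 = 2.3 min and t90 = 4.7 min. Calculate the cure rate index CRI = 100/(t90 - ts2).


CRI = 100 / (t90 - ts2)
= 100 / (4.7 - 2.3)
= 100 / 2.4
= 41.67 min^-1

41.67 min^-1


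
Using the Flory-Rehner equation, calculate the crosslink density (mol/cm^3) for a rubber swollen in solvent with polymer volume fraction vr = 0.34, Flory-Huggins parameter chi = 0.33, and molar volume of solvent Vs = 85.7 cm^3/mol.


ln(1 - vr) = ln(1 - 0.34) = -0.4155
Numerator = -((-0.4155) + 0.34 + 0.33 * 0.34^2) = 0.0374
Denominator = 85.7 * (0.34^(1/3) - 0.34/2) = 45.2456
nu = 0.0374 / 45.2456 = 8.2588e-04 mol/cm^3

8.2588e-04 mol/cm^3


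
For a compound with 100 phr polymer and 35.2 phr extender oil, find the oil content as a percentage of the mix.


Oil % = oil / (100 + oil) * 100
= 35.2 / (100 + 35.2) * 100
= 35.2 / 135.2 * 100
= 26.04%

26.04%


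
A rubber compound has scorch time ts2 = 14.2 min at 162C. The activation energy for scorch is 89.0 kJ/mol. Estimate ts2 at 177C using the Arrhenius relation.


Convert temperatures: T1 = 162 + 273.15 = 435.15 K, T2 = 177 + 273.15 = 450.15 K
ts2_new = 14.2 * exp(89000 / 8.314 * (1/450.15 - 1/435.15))
1/T2 - 1/T1 = -7.6576e-05
ts2_new = 6.26 min

6.26 min


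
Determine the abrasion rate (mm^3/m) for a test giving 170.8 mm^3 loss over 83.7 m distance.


Rate = volume_loss / distance
= 170.8 / 83.7
= 2.041 mm^3/m

2.041 mm^3/m


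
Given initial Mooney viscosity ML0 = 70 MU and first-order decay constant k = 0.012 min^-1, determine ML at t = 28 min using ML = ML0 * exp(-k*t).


ML = ML0 * exp(-k * t)
ML = 70 * exp(-0.012 * 28)
ML = 70 * 0.7146
ML = 50.02 MU

50.02 MU


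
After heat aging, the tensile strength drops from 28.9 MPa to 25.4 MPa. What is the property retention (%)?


Retention = aged / original * 100
= 25.4 / 28.9 * 100
= 87.9%

87.9%


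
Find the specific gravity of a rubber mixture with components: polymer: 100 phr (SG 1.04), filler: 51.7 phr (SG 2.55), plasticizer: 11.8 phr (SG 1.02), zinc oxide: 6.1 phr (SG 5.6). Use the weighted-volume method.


Sum of weights = 169.6
Volume contributions:
  polymer: 100/1.04 = 96.1538
  filler: 51.7/2.55 = 20.2745
  plasticizer: 11.8/1.02 = 11.5686
  zinc oxide: 6.1/5.6 = 1.0893
Sum of volumes = 129.0863
SG = 169.6 / 129.0863 = 1.314

SG = 1.314


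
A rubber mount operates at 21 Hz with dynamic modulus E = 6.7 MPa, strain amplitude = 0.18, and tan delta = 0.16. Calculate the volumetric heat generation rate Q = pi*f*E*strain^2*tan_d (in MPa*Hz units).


Q = pi * f * E * strain^2 * tan_d
= pi * 21 * 6.7 * 0.18^2 * 0.16
= pi * 21 * 6.7 * 0.0324 * 0.16
= 2.2914

Q = 2.2914


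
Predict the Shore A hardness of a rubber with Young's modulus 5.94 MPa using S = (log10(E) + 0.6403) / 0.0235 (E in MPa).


log10(E) = 0.0235*S - 0.6403  =>  S = (log10(E) + 0.6403) / 0.0235
log10(5.94) = 0.773786
S = (0.773786 + 0.6403) / 0.0235 = 1.414086 / 0.0235
S = 60.2

Shore A = 60.2


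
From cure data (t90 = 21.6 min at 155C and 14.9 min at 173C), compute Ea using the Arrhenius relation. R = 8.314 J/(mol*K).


T1 = 428.15 K, T2 = 446.15 K
1/T1 - 1/T2 = 9.4231e-05
ln(t1/t2) = ln(21.6/14.9) = 0.3713
Ea = 8.314 * 0.3713 / 9.4231e-05 = 32762.4866 J/mol
Ea = 32.76 kJ/mol

32.76 kJ/mol


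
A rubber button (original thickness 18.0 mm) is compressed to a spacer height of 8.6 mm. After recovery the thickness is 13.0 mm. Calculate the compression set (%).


CS = (t0 - recovered) / (t0 - ts) * 100
= (18.0 - 13.0) / (18.0 - 8.6) * 100
= 5.0 / 9.4 * 100
= 53.2%

53.2%


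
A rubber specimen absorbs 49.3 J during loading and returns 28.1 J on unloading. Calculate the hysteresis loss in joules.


Hysteresis loss = loading - unloading
= 49.3 - 28.1
= 21.2 J

21.2 J


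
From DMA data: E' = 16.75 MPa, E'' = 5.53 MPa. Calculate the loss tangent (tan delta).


tan delta = E'' / E'
= 5.53 / 16.75
= 0.3301

tan delta = 0.3301


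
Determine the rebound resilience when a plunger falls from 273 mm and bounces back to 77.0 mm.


Resilience = h_rebound / h_drop * 100
= 77.0 / 273 * 100
= 28.2%

28.2%


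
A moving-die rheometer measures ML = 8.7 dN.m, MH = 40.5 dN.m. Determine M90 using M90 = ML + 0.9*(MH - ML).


M90 = ML + 0.9 * (MH - ML)
M90 = 8.7 + 0.9 * (40.5 - 8.7)
M90 = 8.7 + 0.9 * 31.8
M90 = 37.32 dN.m

37.32 dN.m


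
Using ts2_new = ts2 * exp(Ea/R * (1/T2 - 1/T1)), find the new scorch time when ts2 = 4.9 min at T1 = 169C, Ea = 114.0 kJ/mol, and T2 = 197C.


Convert temperatures: T1 = 169 + 273.15 = 442.15 K, T2 = 197 + 273.15 = 470.15 K
ts2_new = 4.9 * exp(114000 / 8.314 * (1/470.15 - 1/442.15))
1/T2 - 1/T1 = -1.3470e-04
ts2_new = 0.77 min

0.77 min


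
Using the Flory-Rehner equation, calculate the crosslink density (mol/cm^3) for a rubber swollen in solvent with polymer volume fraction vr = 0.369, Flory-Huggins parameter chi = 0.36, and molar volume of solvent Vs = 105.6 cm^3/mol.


ln(1 - vr) = ln(1 - 0.369) = -0.4604
Numerator = -((-0.4604) + 0.369 + 0.36 * 0.369^2) = 0.0424
Denominator = 105.6 * (0.369^(1/3) - 0.369/2) = 56.2593
nu = 0.0424 / 56.2593 = 7.5421e-04 mol/cm^3

7.5421e-04 mol/cm^3


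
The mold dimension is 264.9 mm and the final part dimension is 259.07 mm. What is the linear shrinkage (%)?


Shrinkage = (mold - part) / mold * 100
= (264.9 - 259.07) / 264.9 * 100
= 5.83 / 264.9 * 100
= 2.2%

2.2%


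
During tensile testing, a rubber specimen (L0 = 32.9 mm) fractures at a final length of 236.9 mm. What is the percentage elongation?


Elongation = (Lf - L0) / L0 * 100
= (236.9 - 32.9) / 32.9 * 100
= 204.0 / 32.9 * 100
= 620.1%

620.1%


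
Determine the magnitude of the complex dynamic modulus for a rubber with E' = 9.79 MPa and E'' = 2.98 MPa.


|E*| = sqrt(E'^2 + E''^2)
= sqrt(9.79^2 + 2.98^2)
= sqrt(95.8441 + 8.8804)
= 10.233 MPa

10.233 MPa


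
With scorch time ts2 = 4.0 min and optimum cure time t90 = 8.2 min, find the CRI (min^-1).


CRI = 100 / (t90 - ts2)
= 100 / (8.2 - 4.0)
= 100 / 4.2
= 23.81 min^-1

23.81 min^-1


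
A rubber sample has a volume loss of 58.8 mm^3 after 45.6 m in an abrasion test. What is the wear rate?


Rate = volume_loss / distance
= 58.8 / 45.6
= 1.289 mm^3/m

1.289 mm^3/m


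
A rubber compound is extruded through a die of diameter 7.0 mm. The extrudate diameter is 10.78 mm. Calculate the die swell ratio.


Die swell ratio = D_extrudate / D_die
= 10.78 / 7.0
= 1.54

Die swell = 1.54


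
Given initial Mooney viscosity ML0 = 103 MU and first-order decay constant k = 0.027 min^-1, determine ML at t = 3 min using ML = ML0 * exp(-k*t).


ML = ML0 * exp(-k * t)
ML = 103 * exp(-0.027 * 3)
ML = 103 * 0.9222
ML = 94.99 MU

94.99 MU


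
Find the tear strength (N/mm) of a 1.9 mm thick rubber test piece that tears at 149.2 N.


Tear strength = force / thickness
= 149.2 / 1.9
= 78.53 N/mm

78.53 N/mm


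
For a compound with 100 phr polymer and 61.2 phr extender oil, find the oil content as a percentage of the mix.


Oil % = oil / (100 + oil) * 100
= 61.2 / (100 + 61.2) * 100
= 61.2 / 161.2 * 100
= 37.97%

37.97%


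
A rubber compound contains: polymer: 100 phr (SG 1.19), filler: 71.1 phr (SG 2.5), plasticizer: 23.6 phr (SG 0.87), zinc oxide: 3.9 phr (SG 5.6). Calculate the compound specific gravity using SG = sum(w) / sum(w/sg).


Sum of weights = 198.6
Volume contributions:
  polymer: 100/1.19 = 84.0336
  filler: 71.1/2.5 = 28.4400
  plasticizer: 23.6/0.87 = 27.1264
  zinc oxide: 3.9/5.6 = 0.6964
Sum of volumes = 140.2965
SG = 198.6 / 140.2965 = 1.416

SG = 1.416


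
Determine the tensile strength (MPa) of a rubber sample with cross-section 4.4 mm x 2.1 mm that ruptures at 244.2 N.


Area = width * thickness = 4.4 * 2.1 = 9.24 mm^2
TS = force / area = 244.2 / 9.24 = 26.43 MPa

26.43 MPa


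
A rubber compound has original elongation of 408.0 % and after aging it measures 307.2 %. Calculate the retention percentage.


Retention = aged / original * 100
= 307.2 / 408.0 * 100
= 75.3%

75.3%


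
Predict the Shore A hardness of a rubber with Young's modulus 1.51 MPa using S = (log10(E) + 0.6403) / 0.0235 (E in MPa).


log10(E) = 0.0235*S - 0.6403  =>  S = (log10(E) + 0.6403) / 0.0235
log10(1.51) = 0.178977
S = (0.178977 + 0.6403) / 0.0235 = 0.819277 / 0.0235
S = 34.9

Shore A = 34.9


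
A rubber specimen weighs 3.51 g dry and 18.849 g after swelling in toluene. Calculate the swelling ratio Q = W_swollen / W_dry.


Q = W_swollen / W_dry
Q = 18.849 / 3.51
Q = 5.37

Q = 5.37


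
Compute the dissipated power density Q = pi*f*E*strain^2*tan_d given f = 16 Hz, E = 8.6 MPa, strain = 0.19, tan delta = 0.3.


Q = pi * f * E * strain^2 * tan_d
= pi * 16 * 8.6 * 0.19^2 * 0.3
= pi * 16 * 8.6 * 0.0361 * 0.3
= 4.6816

Q = 4.6816


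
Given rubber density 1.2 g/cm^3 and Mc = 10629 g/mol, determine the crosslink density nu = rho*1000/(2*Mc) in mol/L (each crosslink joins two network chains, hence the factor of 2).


nu = rho * 1000 / (2 * Mc)
nu = 1.2 * 1000 / (2 * 10629)
nu = 1200.0 / 21258
nu = 0.0564 mol/L

0.0564 mol/L


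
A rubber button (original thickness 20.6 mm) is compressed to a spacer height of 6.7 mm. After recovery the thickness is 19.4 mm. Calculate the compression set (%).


CS = (t0 - recovered) / (t0 - ts) * 100
= (20.6 - 19.4) / (20.6 - 6.7) * 100
= 1.2 / 13.9 * 100
= 8.6%

8.6%


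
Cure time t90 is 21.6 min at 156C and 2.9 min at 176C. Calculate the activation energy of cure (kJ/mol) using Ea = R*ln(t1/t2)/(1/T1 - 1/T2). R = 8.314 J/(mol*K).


T1 = 429.15 K, T2 = 449.15 K
1/T1 - 1/T2 = 1.0376e-04
ln(t1/t2) = ln(21.6/2.9) = 2.0080
Ea = 8.314 * 2.0080 / 1.0376e-04 = 160894.2359 J/mol
Ea = 160.89 kJ/mol

160.89 kJ/mol


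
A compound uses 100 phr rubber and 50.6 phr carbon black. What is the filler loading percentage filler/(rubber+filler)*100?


Filler % = filler / (rubber + filler) * 100
= 50.6 / (100 + 50.6) * 100
= 50.6 / 150.6 * 100
= 33.6%

33.6%


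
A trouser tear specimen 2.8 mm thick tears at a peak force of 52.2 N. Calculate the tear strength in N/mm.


Tear strength = force / thickness
= 52.2 / 2.8
= 18.64 N/mm

18.64 N/mm


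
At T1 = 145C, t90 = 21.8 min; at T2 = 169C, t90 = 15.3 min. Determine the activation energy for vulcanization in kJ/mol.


T1 = 418.15 K, T2 = 442.15 K
1/T1 - 1/T2 = 1.2981e-04
ln(t1/t2) = ln(21.8/15.3) = 0.3541
Ea = 8.314 * 0.3541 / 1.2981e-04 = 22676.3874 J/mol
Ea = 22.68 kJ/mol

22.68 kJ/mol


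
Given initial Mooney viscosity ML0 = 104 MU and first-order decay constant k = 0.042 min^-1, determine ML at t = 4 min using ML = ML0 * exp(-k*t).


ML = ML0 * exp(-k * t)
ML = 104 * exp(-0.042 * 4)
ML = 104 * 0.8454
ML = 87.92 MU

87.92 MU


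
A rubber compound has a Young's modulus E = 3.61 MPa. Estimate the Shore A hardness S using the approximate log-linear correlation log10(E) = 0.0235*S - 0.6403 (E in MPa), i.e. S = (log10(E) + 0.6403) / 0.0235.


log10(E) = 0.0235*S - 0.6403  =>  S = (log10(E) + 0.6403) / 0.0235
log10(3.61) = 0.557507
S = (0.557507 + 0.6403) / 0.0235 = 1.197807 / 0.0235
S = 51.0

Shore A = 51.0


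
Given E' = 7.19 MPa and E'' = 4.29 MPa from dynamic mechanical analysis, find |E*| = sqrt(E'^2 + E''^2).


|E*| = sqrt(E'^2 + E''^2)
= sqrt(7.19^2 + 4.29^2)
= sqrt(51.6961 + 18.4041)
= 8.373 MPa

8.373 MPa


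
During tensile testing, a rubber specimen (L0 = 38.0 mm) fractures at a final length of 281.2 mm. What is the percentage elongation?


Elongation = (Lf - L0) / L0 * 100
= (281.2 - 38.0) / 38.0 * 100
= 243.2 / 38.0 * 100
= 640.0%

640.0%


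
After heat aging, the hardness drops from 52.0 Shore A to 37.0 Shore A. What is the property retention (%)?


Retention = aged / original * 100
= 37.0 / 52.0 * 100
= 71.2%

71.2%


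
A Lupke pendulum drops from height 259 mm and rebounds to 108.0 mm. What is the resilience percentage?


Resilience = h_rebound / h_drop * 100
= 108.0 / 259 * 100
= 41.7%

41.7%


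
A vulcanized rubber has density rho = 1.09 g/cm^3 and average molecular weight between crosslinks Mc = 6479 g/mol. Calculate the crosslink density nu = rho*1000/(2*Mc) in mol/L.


nu = rho * 1000 / (2 * Mc)
nu = 1.09 * 1000 / (2 * 6479)
nu = 1090.0 / 12958
nu = 0.0841 mol/L

0.0841 mol/L


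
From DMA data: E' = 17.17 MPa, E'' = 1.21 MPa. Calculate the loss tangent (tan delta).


tan delta = E'' / E'
= 1.21 / 17.17
= 0.0705

tan delta = 0.0705


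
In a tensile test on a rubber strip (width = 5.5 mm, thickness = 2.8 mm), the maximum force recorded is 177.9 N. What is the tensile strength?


Area = width * thickness = 5.5 * 2.8 = 15.4 mm^2
TS = force / area = 177.9 / 15.4 = 11.55 MPa

11.55 MPa


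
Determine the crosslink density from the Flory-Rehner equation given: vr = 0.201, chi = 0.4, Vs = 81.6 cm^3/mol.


ln(1 - vr) = ln(1 - 0.201) = -0.2244
Numerator = -((-0.2244) + 0.201 + 0.4 * 0.201^2) = 0.0072
Denominator = 81.6 * (0.201^(1/3) - 0.201/2) = 39.5986
nu = 0.0072 / 39.5986 = 1.8268e-04 mol/cm^3

1.8268e-04 mol/cm^3


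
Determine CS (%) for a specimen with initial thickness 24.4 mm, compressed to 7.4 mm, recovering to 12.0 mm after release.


CS = (t0 - recovered) / (t0 - ts) * 100
= (24.4 - 12.0) / (24.4 - 7.4) * 100
= 12.4 / 17.0 * 100
= 72.9%

72.9%


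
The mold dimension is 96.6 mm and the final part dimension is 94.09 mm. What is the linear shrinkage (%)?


Shrinkage = (mold - part) / mold * 100
= (96.6 - 94.09) / 96.6 * 100
= 2.51 / 96.6 * 100
= 2.6%

2.6%


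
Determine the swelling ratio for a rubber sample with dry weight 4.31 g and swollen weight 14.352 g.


Q = W_swollen / W_dry
Q = 14.352 / 4.31
Q = 3.33

Q = 3.33


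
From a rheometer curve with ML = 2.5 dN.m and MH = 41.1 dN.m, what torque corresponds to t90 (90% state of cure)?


M90 = ML + 0.9 * (MH - ML)
M90 = 2.5 + 0.9 * (41.1 - 2.5)
M90 = 2.5 + 0.9 * 38.6
M90 = 37.24 dN.m

37.24 dN.m


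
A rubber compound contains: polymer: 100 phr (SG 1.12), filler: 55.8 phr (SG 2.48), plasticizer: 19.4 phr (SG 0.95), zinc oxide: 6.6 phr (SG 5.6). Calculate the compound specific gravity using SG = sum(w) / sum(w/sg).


Sum of weights = 181.8
Volume contributions:
  polymer: 100/1.12 = 89.2857
  filler: 55.8/2.48 = 22.5000
  plasticizer: 19.4/0.95 = 20.4211
  zinc oxide: 6.6/5.6 = 1.1786
Sum of volumes = 133.3853
SG = 181.8 / 133.3853 = 1.363

SG = 1.363


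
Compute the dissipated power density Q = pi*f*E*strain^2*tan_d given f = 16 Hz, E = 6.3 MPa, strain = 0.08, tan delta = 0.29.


Q = pi * f * E * strain^2 * tan_d
= pi * 16 * 6.3 * 0.08^2 * 0.29
= pi * 16 * 6.3 * 0.0064 * 0.29
= 0.5877

Q = 0.5877


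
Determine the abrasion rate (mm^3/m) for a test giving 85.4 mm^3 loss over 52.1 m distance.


Rate = volume_loss / distance
= 85.4 / 52.1
= 1.639 mm^3/m

1.639 mm^3/m


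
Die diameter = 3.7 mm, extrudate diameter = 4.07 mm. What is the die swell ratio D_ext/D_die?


Die swell ratio = D_extrudate / D_die
= 4.07 / 3.7
= 1.1

Die swell = 1.1


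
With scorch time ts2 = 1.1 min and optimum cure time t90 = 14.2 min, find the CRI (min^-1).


CRI = 100 / (t90 - ts2)
= 100 / (14.2 - 1.1)
= 100 / 13.1
= 7.63 min^-1

7.63 min^-1


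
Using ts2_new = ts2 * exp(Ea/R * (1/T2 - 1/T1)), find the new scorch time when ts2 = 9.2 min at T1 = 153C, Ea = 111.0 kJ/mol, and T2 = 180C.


Convert temperatures: T1 = 153 + 273.15 = 426.15 K, T2 = 180 + 273.15 = 453.15 K
ts2_new = 9.2 * exp(111000 / 8.314 * (1/453.15 - 1/426.15))
1/T2 - 1/T1 = -1.3982e-04
ts2_new = 1.42 min

1.42 min


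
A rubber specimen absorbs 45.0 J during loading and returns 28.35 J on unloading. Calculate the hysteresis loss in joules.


Hysteresis loss = loading - unloading
= 45.0 - 28.35
= 16.65 J

16.65 J


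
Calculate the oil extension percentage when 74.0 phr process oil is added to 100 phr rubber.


Oil % = oil / (100 + oil) * 100
= 74.0 / (100 + 74.0) * 100
= 74.0 / 174.0 * 100
= 42.53%

42.53%


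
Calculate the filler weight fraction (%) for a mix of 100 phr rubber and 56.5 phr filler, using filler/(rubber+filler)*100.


Filler % = filler / (rubber + filler) * 100
= 56.5 / (100 + 56.5) * 100
= 56.5 / 156.5 * 100
= 36.1%

36.1%


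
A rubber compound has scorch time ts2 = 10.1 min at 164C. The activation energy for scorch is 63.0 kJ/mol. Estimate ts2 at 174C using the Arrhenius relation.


Convert temperatures: T1 = 164 + 273.15 = 437.15 K, T2 = 174 + 273.15 = 447.15 K
ts2_new = 10.1 * exp(63000 / 8.314 * (1/447.15 - 1/437.15))
1/T2 - 1/T1 = -5.1158e-05
ts2_new = 6.85 min

6.85 min


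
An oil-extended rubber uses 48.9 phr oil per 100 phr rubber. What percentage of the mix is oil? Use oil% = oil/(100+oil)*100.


Oil % = oil / (100 + oil) * 100
= 48.9 / (100 + 48.9) * 100
= 48.9 / 148.9 * 100
= 32.84%

32.84%


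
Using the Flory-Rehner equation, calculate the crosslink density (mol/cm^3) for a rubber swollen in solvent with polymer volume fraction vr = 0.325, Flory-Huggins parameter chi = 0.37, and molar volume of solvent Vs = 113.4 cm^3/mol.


ln(1 - vr) = ln(1 - 0.325) = -0.3930
Numerator = -((-0.3930) + 0.325 + 0.37 * 0.325^2) = 0.0290
Denominator = 113.4 * (0.325^(1/3) - 0.325/2) = 59.5389
nu = 0.0290 / 59.5389 = 4.8643e-04 mol/cm^3

4.8643e-04 mol/cm^3


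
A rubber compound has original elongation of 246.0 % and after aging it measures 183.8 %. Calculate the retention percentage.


Retention = aged / original * 100
= 183.8 / 246.0 * 100
= 74.7%

74.7%


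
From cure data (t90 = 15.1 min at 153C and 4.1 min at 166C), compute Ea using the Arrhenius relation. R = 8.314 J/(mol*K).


T1 = 426.15 K, T2 = 439.15 K
1/T1 - 1/T2 = 6.9465e-05
ln(t1/t2) = ln(15.1/4.1) = 1.3037
Ea = 8.314 * 1.3037 / 6.9465e-05 = 156035.0993 J/mol
Ea = 156.04 kJ/mol

156.04 kJ/mol


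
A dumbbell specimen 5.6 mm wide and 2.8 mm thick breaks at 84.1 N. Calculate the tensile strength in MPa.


Area = width * thickness = 5.6 * 2.8 = 15.68 mm^2
TS = force / area = 84.1 / 15.68 = 5.36 MPa

5.36 MPa


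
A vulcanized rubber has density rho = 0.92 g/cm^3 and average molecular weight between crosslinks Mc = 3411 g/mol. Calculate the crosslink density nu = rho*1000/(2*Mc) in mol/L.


nu = rho * 1000 / (2 * Mc)
nu = 0.92 * 1000 / (2 * 3411)
nu = 920.0 / 6822
nu = 0.1349 mol/L

0.1349 mol/L


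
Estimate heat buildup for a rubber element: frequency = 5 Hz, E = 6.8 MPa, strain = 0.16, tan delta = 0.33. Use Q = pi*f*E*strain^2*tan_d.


Q = pi * f * E * strain^2 * tan_d
= pi * 5 * 6.8 * 0.16^2 * 0.33
= pi * 5 * 6.8 * 0.0256 * 0.33
= 0.9024

Q = 0.9024


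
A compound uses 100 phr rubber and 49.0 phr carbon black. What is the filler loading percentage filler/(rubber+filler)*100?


Filler % = filler / (rubber + filler) * 100
= 49.0 / (100 + 49.0) * 100
= 49.0 / 149.0 * 100
= 32.89%

32.89%


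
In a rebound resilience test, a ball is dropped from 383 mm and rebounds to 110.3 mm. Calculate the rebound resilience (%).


Resilience = h_rebound / h_drop * 100
= 110.3 / 383 * 100
= 28.8%

28.8%


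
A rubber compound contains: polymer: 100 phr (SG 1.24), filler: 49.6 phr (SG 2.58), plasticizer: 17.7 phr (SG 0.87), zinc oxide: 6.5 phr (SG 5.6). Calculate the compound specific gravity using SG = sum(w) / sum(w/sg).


Sum of weights = 173.8
Volume contributions:
  polymer: 100/1.24 = 80.6452
  filler: 49.6/2.58 = 19.2248
  plasticizer: 17.7/0.87 = 20.3448
  zinc oxide: 6.5/5.6 = 1.1607
Sum of volumes = 121.3755
SG = 173.8 / 121.3755 = 1.432

SG = 1.432


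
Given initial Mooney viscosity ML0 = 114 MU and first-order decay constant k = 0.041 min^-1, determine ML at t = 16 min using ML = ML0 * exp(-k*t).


ML = ML0 * exp(-k * t)
ML = 114 * exp(-0.041 * 16)
ML = 114 * 0.5189
ML = 59.16 MU

59.16 MU


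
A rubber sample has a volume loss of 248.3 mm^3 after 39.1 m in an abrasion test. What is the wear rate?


Rate = volume_loss / distance
= 248.3 / 39.1
= 6.35 mm^3/m

6.35 mm^3/m


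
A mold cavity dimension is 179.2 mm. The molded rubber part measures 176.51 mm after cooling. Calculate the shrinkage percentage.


Shrinkage = (mold - part) / mold * 100
= (179.2 - 176.51) / 179.2 * 100
= 2.69 / 179.2 * 100
= 1.5%

1.5%


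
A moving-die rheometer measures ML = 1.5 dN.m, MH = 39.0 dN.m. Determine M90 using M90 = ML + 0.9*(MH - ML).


M90 = ML + 0.9 * (MH - ML)
M90 = 1.5 + 0.9 * (39.0 - 1.5)
M90 = 1.5 + 0.9 * 37.5
M90 = 35.25 dN.m

35.25 dN.m


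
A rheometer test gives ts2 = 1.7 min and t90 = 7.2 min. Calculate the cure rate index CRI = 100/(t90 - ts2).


CRI = 100 / (t90 - ts2)
= 100 / (7.2 - 1.7)
= 100 / 5.5
= 18.18 min^-1

18.18 min^-1


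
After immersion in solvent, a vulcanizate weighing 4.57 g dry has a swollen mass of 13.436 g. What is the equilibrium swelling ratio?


Q = W_swollen / W_dry
Q = 13.436 / 4.57
Q = 2.94

Q = 2.94


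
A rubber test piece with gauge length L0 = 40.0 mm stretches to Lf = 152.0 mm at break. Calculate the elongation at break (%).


Elongation = (Lf - L0) / L0 * 100
= (152.0 - 40.0) / 40.0 * 100
= 112.0 / 40.0 * 100
= 280.0%

280.0%


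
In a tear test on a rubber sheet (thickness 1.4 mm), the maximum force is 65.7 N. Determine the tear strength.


Tear strength = force / thickness
= 65.7 / 1.4
= 46.93 N/mm

46.93 N/mm


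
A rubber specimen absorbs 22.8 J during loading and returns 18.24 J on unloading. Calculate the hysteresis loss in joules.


Hysteresis loss = loading - unloading
= 22.8 - 18.24
= 4.56 J

4.56 J


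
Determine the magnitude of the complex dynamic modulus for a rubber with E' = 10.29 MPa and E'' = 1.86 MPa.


|E*| = sqrt(E'^2 + E''^2)
= sqrt(10.29^2 + 1.86^2)
= sqrt(105.8841 + 3.4596)
= 10.457 MPa

10.457 MPa


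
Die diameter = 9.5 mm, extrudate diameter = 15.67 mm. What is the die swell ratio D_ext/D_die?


Die swell ratio = D_extrudate / D_die
= 15.67 / 9.5
= 1.649

Die swell = 1.649


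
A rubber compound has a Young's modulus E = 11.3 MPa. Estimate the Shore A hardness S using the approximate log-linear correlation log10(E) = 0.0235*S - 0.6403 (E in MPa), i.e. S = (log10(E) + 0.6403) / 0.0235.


log10(E) = 0.0235*S - 0.6403  =>  S = (log10(E) + 0.6403) / 0.0235
log10(11.3) = 1.053078
S = (1.053078 + 0.6403) / 0.0235 = 1.693378 / 0.0235
S = 72.1

Shore A = 72.1


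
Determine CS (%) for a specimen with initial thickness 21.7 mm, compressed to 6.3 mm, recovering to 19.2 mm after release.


CS = (t0 - recovered) / (t0 - ts) * 100
= (21.7 - 19.2) / (21.7 - 6.3) * 100
= 2.5 / 15.4 * 100
= 16.2%

16.2%


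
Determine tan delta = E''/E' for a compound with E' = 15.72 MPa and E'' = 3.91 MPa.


tan delta = E'' / E'
= 3.91 / 15.72
= 0.2487

tan delta = 0.2487


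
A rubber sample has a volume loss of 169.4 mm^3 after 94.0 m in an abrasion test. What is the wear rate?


Rate = volume_loss / distance
= 169.4 / 94.0
= 1.802 mm^3/m

1.802 mm^3/m


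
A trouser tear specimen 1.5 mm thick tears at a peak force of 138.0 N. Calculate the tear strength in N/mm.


Tear strength = force / thickness
= 138.0 / 1.5
= 92.0 N/mm

92.0 N/mm


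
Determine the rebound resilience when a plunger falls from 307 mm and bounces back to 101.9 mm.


Resilience = h_rebound / h_drop * 100
= 101.9 / 307 * 100
= 33.2%

33.2%


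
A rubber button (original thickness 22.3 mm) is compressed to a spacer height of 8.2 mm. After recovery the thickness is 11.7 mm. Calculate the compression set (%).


CS = (t0 - recovered) / (t0 - ts) * 100
= (22.3 - 11.7) / (22.3 - 8.2) * 100
= 10.6 / 14.1 * 100
= 75.2%

75.2%


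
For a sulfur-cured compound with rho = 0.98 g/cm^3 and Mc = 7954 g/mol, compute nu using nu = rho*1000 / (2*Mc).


nu = rho * 1000 / (2 * Mc)
nu = 0.98 * 1000 / (2 * 7954)
nu = 980.0 / 15908
nu = 0.0616 mol/L

0.0616 mol/L


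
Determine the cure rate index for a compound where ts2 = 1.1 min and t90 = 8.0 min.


CRI = 100 / (t90 - ts2)
= 100 / (8.0 - 1.1)
= 100 / 6.9
= 14.49 min^-1

14.49 min^-1


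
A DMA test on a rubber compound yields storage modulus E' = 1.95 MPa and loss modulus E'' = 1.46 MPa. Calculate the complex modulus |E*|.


|E*| = sqrt(E'^2 + E''^2)
= sqrt(1.95^2 + 1.46^2)
= sqrt(3.8025 + 2.1316)
= 2.436 MPa

2.436 MPa


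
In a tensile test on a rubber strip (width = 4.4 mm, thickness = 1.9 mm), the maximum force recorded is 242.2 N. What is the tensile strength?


Area = width * thickness = 4.4 * 1.9 = 8.36 mm^2
TS = force / area = 242.2 / 8.36 = 28.97 MPa

28.97 MPa


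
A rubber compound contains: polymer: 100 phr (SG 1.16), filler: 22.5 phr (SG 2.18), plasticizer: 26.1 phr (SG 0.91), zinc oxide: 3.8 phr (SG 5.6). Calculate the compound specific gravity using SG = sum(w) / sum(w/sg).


Sum of weights = 152.4
Volume contributions:
  polymer: 100/1.16 = 86.2069
  filler: 22.5/2.18 = 10.3211
  plasticizer: 26.1/0.91 = 28.6813
  zinc oxide: 3.8/5.6 = 0.6786
Sum of volumes = 125.8879
SG = 152.4 / 125.8879 = 1.211

SG = 1.211


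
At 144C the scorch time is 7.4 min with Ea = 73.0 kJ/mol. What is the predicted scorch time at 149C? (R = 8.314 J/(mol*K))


Convert temperatures: T1 = 144 + 273.15 = 417.15 K, T2 = 149 + 273.15 = 422.15 K
ts2_new = 7.4 * exp(73000 / 8.314 * (1/422.15 - 1/417.15))
1/T2 - 1/T1 = -2.8393e-05
ts2_new = 5.77 min

5.77 min


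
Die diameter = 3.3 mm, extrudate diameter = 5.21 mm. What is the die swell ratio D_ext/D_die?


Die swell ratio = D_extrudate / D_die
= 5.21 / 3.3
= 1.579

Die swell = 1.579


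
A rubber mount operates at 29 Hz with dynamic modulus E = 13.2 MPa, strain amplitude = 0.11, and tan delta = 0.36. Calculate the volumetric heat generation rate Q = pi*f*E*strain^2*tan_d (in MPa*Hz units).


Q = pi * f * E * strain^2 * tan_d
= pi * 29 * 13.2 * 0.11^2 * 0.36
= pi * 29 * 13.2 * 0.0121 * 0.36
= 5.2385

Q = 5.2385


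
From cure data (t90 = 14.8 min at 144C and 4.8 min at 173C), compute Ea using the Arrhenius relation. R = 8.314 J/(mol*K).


T1 = 417.15 K, T2 = 446.15 K
1/T1 - 1/T2 = 1.5582e-04
ln(t1/t2) = ln(14.8/4.8) = 1.1260
Ea = 8.314 * 1.1260 / 1.5582e-04 = 60079.7203 J/mol
Ea = 60.08 kJ/mol

60.08 kJ/mol


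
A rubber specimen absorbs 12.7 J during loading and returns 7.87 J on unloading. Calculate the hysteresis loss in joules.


Hysteresis loss = loading - unloading
= 12.7 - 7.87
= 4.83 J

4.83 J


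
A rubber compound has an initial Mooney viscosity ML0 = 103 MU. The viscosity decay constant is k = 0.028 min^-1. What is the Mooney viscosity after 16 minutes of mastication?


ML = ML0 * exp(-k * t)
ML = 103 * exp(-0.028 * 16)
ML = 103 * 0.6389
ML = 65.81 MU

65.81 MU


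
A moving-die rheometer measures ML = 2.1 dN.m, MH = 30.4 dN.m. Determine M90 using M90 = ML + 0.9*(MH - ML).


M90 = ML + 0.9 * (MH - ML)
M90 = 2.1 + 0.9 * (30.4 - 2.1)
M90 = 2.1 + 0.9 * 28.3
M90 = 27.57 dN.m

27.57 dN.m


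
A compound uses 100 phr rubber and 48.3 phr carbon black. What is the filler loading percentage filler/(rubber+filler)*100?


Filler % = filler / (rubber + filler) * 100
= 48.3 / (100 + 48.3) * 100
= 48.3 / 148.3 * 100
= 32.57%

32.57%


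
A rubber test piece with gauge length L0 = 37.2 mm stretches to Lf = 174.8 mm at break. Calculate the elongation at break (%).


Elongation = (Lf - L0) / L0 * 100
= (174.8 - 37.2) / 37.2 * 100
= 137.6 / 37.2 * 100
= 369.9%

369.9%


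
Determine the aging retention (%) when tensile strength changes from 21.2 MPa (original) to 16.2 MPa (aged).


Retention = aged / original * 100
= 16.2 / 21.2 * 100
= 76.4%

76.4%


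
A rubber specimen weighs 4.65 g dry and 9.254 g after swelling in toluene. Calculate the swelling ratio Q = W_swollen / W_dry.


Q = W_swollen / W_dry
Q = 9.254 / 4.65
Q = 1.99

Q = 1.99


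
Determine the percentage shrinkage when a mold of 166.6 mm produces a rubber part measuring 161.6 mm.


Shrinkage = (mold - part) / mold * 100
= (166.6 - 161.6) / 166.6 * 100
= 5.0 / 166.6 * 100
= 3.0%

3.0%


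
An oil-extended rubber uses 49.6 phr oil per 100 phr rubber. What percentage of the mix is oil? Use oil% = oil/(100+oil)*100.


Oil % = oil / (100 + oil) * 100
= 49.6 / (100 + 49.6) * 100
= 49.6 / 149.6 * 100
= 33.16%

33.16%


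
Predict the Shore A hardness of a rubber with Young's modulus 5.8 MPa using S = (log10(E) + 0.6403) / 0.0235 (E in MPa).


log10(E) = 0.0235*S - 0.6403  =>  S = (log10(E) + 0.6403) / 0.0235
log10(5.8) = 0.763428
S = (0.763428 + 0.6403) / 0.0235 = 1.403728 / 0.0235
S = 59.7

Shore A = 59.7


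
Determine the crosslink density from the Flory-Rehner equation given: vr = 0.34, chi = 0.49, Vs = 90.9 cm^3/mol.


ln(1 - vr) = ln(1 - 0.34) = -0.4155
Numerator = -((-0.4155) + 0.34 + 0.49 * 0.34^2) = 0.0189
Denominator = 90.9 * (0.34^(1/3) - 0.34/2) = 47.9909
nu = 0.0189 / 47.9909 = 3.9323e-04 mol/cm^3

3.9323e-04 mol/cm^3


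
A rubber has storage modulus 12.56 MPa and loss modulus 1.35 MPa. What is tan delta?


tan delta = E'' / E'
= 1.35 / 12.56
= 0.1075

tan delta = 0.1075


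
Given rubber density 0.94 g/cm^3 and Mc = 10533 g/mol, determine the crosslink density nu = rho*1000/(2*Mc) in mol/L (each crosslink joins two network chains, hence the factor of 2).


nu = rho * 1000 / (2 * Mc)
nu = 0.94 * 1000 / (2 * 10533)
nu = 940.0 / 21066
nu = 0.0446 mol/L

0.0446 mol/L


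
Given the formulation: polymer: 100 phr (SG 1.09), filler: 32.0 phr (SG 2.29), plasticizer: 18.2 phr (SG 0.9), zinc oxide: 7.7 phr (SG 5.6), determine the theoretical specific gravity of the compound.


Sum of weights = 157.9
Volume contributions:
  polymer: 100/1.09 = 91.7431
  filler: 32.0/2.29 = 13.9738
  plasticizer: 18.2/0.9 = 20.2222
  zinc oxide: 7.7/5.6 = 1.3750
Sum of volumes = 127.3141
SG = 157.9 / 127.3141 = 1.24

SG = 1.24


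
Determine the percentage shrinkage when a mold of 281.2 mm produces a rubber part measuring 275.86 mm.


Shrinkage = (mold - part) / mold * 100
= (281.2 - 275.86) / 281.2 * 100
= 5.34 / 281.2 * 100
= 1.9%

1.9%


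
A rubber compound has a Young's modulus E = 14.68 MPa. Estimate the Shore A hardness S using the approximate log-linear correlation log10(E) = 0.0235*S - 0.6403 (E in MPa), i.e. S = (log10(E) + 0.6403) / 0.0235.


log10(E) = 0.0235*S - 0.6403  =>  S = (log10(E) + 0.6403) / 0.0235
log10(14.68) = 1.166726
S = (1.166726 + 0.6403) / 0.0235 = 1.807026 / 0.0235
S = 76.9

Shore A = 76.9


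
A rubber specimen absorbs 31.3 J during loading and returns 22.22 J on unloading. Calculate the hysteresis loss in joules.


Hysteresis loss = loading - unloading
= 31.3 - 22.22
= 9.08 J

9.08 J


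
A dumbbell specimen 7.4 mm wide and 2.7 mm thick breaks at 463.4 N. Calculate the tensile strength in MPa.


Area = width * thickness = 7.4 * 2.7 = 19.98 mm^2
TS = force / area = 463.4 / 19.98 = 23.19 MPa

23.19 MPa
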